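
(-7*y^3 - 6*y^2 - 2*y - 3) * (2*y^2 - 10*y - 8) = -14*y^5 + 58*y^4 + 112*y^3 + 62*y^2 + 46*y + 24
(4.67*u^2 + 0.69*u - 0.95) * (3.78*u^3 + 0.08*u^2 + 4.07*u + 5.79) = 17.6526*u^5 + 2.9818*u^4 + 15.4711*u^3 + 29.7716*u^2 + 0.1286*u - 5.5005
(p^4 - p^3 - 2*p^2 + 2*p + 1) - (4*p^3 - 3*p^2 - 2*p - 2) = p^4 - 5*p^3 + p^2 + 4*p + 3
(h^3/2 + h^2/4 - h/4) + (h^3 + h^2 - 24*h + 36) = 3*h^3/2 + 5*h^2/4 - 97*h/4 + 36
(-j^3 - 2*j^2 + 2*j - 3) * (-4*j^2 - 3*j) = 4*j^5 + 11*j^4 - 2*j^3 + 6*j^2 + 9*j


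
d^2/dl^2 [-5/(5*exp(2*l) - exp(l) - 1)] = 5*(2*(10*exp(l) - 1)^2*exp(l) + (20*exp(l) - 1)*(-5*exp(2*l) + exp(l) + 1))*exp(l)/(-5*exp(2*l) + exp(l) + 1)^3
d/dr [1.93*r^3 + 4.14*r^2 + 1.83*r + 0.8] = 5.79*r^2 + 8.28*r + 1.83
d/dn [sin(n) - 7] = cos(n)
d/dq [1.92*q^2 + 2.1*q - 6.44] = 3.84*q + 2.1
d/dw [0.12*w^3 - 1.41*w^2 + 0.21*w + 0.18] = 0.36*w^2 - 2.82*w + 0.21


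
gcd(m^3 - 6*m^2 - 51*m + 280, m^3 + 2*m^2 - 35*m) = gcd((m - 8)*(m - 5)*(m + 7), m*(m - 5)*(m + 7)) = m^2 + 2*m - 35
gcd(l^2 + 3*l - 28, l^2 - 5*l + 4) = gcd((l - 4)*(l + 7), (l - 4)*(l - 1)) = l - 4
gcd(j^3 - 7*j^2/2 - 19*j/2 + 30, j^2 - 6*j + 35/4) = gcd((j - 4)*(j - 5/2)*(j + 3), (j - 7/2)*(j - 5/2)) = j - 5/2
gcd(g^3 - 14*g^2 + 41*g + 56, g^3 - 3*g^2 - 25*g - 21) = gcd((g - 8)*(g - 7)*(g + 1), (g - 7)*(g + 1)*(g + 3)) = g^2 - 6*g - 7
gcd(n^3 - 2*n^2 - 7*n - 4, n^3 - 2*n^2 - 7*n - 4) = n^3 - 2*n^2 - 7*n - 4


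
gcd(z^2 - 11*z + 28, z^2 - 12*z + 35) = z - 7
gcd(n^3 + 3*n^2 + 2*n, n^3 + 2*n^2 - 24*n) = n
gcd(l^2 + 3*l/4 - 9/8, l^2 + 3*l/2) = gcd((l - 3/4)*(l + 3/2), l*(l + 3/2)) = l + 3/2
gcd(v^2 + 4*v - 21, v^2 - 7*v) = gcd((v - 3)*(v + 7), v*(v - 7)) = 1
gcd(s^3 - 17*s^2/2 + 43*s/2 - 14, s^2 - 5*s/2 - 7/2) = s - 7/2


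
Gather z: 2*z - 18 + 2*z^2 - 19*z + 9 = 2*z^2 - 17*z - 9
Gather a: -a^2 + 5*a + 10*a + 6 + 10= -a^2 + 15*a + 16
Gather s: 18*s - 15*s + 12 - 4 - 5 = 3*s + 3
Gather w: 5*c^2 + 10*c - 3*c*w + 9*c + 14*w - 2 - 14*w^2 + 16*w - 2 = 5*c^2 + 19*c - 14*w^2 + w*(30 - 3*c) - 4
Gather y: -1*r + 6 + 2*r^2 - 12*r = 2*r^2 - 13*r + 6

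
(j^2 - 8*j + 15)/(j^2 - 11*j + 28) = (j^2 - 8*j + 15)/(j^2 - 11*j + 28)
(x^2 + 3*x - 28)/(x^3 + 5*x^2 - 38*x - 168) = (x - 4)/(x^2 - 2*x - 24)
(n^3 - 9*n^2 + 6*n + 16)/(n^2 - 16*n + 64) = (n^2 - n - 2)/(n - 8)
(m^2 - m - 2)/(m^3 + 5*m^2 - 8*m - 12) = 1/(m + 6)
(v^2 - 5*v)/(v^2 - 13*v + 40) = v/(v - 8)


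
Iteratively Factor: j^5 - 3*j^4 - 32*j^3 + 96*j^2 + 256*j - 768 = (j + 4)*(j^4 - 7*j^3 - 4*j^2 + 112*j - 192) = (j + 4)^2*(j^3 - 11*j^2 + 40*j - 48) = (j - 4)*(j + 4)^2*(j^2 - 7*j + 12) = (j - 4)^2*(j + 4)^2*(j - 3)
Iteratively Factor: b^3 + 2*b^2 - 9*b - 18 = (b + 3)*(b^2 - b - 6) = (b - 3)*(b + 3)*(b + 2)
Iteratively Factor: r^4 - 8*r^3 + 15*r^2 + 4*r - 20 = (r - 2)*(r^3 - 6*r^2 + 3*r + 10) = (r - 2)^2*(r^2 - 4*r - 5) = (r - 2)^2*(r + 1)*(r - 5)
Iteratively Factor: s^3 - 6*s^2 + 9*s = (s - 3)*(s^2 - 3*s) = s*(s - 3)*(s - 3)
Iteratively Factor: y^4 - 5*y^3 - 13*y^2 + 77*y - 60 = (y - 5)*(y^3 - 13*y + 12) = (y - 5)*(y - 3)*(y^2 + 3*y - 4) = (y - 5)*(y - 3)*(y + 4)*(y - 1)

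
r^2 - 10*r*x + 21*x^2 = (r - 7*x)*(r - 3*x)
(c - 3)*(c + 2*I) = c^2 - 3*c + 2*I*c - 6*I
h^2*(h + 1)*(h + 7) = h^4 + 8*h^3 + 7*h^2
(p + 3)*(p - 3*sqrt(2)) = p^2 - 3*sqrt(2)*p + 3*p - 9*sqrt(2)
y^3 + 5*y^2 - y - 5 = (y - 1)*(y + 1)*(y + 5)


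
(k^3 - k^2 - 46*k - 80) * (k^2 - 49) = k^5 - k^4 - 95*k^3 - 31*k^2 + 2254*k + 3920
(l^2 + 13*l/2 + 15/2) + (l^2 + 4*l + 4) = 2*l^2 + 21*l/2 + 23/2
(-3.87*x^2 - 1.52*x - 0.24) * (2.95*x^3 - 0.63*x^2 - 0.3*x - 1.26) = -11.4165*x^5 - 2.0459*x^4 + 1.4106*x^3 + 5.4834*x^2 + 1.9872*x + 0.3024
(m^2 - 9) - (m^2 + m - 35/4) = -m - 1/4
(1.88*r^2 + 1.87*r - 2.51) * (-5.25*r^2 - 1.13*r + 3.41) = -9.87*r^4 - 11.9419*r^3 + 17.4752*r^2 + 9.213*r - 8.5591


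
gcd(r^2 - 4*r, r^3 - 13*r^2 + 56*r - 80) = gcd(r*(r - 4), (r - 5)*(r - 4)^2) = r - 4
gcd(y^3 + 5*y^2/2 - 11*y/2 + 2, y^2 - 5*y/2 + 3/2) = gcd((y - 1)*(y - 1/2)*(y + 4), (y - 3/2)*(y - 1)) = y - 1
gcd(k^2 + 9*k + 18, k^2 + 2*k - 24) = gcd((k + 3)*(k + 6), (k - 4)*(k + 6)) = k + 6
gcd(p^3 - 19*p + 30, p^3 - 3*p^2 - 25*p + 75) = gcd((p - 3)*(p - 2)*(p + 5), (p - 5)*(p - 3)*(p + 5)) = p^2 + 2*p - 15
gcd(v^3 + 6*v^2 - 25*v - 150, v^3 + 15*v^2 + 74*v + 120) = v^2 + 11*v + 30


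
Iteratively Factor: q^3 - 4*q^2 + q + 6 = (q - 3)*(q^2 - q - 2) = (q - 3)*(q - 2)*(q + 1)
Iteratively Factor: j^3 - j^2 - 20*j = (j - 5)*(j^2 + 4*j) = (j - 5)*(j + 4)*(j)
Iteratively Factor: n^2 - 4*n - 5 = (n + 1)*(n - 5)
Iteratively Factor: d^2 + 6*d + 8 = (d + 4)*(d + 2)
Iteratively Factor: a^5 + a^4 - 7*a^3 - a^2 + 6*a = (a + 3)*(a^4 - 2*a^3 - a^2 + 2*a) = a*(a + 3)*(a^3 - 2*a^2 - a + 2) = a*(a - 1)*(a + 3)*(a^2 - a - 2) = a*(a - 1)*(a + 1)*(a + 3)*(a - 2)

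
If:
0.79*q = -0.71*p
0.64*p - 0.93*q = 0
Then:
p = 0.00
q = 0.00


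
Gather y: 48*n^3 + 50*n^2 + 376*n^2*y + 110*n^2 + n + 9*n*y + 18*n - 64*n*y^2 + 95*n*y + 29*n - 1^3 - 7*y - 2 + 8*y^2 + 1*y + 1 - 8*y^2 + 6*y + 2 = 48*n^3 + 160*n^2 - 64*n*y^2 + 48*n + y*(376*n^2 + 104*n)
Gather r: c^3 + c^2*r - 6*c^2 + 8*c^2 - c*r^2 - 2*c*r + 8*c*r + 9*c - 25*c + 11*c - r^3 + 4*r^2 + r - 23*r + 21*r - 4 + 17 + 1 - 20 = c^3 + 2*c^2 - 5*c - r^3 + r^2*(4 - c) + r*(c^2 + 6*c - 1) - 6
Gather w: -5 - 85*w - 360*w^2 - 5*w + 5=-360*w^2 - 90*w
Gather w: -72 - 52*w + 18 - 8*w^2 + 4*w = -8*w^2 - 48*w - 54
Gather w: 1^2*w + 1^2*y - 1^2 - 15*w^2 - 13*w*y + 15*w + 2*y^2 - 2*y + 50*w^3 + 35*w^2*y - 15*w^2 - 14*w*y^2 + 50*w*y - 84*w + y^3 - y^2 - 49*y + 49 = 50*w^3 + w^2*(35*y - 30) + w*(-14*y^2 + 37*y - 68) + y^3 + y^2 - 50*y + 48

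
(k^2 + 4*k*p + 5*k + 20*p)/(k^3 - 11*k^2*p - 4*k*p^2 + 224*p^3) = (k + 5)/(k^2 - 15*k*p + 56*p^2)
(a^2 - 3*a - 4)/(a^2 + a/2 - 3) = 2*(a^2 - 3*a - 4)/(2*a^2 + a - 6)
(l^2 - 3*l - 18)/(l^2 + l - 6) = (l - 6)/(l - 2)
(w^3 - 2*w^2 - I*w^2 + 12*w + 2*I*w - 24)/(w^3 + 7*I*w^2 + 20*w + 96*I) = (w - 2)/(w + 8*I)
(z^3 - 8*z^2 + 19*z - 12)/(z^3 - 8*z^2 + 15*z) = (z^2 - 5*z + 4)/(z*(z - 5))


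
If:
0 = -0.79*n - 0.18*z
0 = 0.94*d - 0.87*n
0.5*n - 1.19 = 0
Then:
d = 2.20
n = 2.38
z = -10.45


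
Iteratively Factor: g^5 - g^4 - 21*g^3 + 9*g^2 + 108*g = (g)*(g^4 - g^3 - 21*g^2 + 9*g + 108) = g*(g - 4)*(g^3 + 3*g^2 - 9*g - 27) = g*(g - 4)*(g + 3)*(g^2 - 9) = g*(g - 4)*(g + 3)^2*(g - 3)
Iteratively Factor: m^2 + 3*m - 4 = (m + 4)*(m - 1)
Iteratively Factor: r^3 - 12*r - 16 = (r + 2)*(r^2 - 2*r - 8) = (r - 4)*(r + 2)*(r + 2)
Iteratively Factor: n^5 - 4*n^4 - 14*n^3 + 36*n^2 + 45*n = (n + 1)*(n^4 - 5*n^3 - 9*n^2 + 45*n) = (n + 1)*(n + 3)*(n^3 - 8*n^2 + 15*n) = (n - 3)*(n + 1)*(n + 3)*(n^2 - 5*n) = n*(n - 3)*(n + 1)*(n + 3)*(n - 5)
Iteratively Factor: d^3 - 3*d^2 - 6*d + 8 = (d - 1)*(d^2 - 2*d - 8) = (d - 4)*(d - 1)*(d + 2)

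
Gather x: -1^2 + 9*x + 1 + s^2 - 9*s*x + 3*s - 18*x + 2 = s^2 + 3*s + x*(-9*s - 9) + 2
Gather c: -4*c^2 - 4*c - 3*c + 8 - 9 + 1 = -4*c^2 - 7*c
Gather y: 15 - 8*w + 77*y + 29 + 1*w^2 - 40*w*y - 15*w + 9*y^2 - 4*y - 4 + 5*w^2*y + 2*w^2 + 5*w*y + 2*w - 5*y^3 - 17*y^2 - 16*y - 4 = 3*w^2 - 21*w - 5*y^3 - 8*y^2 + y*(5*w^2 - 35*w + 57) + 36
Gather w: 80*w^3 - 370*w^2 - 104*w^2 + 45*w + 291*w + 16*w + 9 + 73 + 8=80*w^3 - 474*w^2 + 352*w + 90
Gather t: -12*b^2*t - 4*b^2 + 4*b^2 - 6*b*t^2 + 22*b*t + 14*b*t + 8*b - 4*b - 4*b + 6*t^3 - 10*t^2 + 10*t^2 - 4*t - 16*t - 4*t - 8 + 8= -6*b*t^2 + 6*t^3 + t*(-12*b^2 + 36*b - 24)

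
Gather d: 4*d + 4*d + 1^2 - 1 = 8*d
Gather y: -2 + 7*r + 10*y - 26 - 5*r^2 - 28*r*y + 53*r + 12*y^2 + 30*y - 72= -5*r^2 + 60*r + 12*y^2 + y*(40 - 28*r) - 100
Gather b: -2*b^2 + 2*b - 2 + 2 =-2*b^2 + 2*b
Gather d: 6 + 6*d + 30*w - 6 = 6*d + 30*w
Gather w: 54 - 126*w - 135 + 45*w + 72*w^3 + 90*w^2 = 72*w^3 + 90*w^2 - 81*w - 81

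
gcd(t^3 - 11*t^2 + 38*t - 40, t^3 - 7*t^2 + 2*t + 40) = t^2 - 9*t + 20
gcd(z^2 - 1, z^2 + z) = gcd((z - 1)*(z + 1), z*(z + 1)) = z + 1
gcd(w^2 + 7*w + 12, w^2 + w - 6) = w + 3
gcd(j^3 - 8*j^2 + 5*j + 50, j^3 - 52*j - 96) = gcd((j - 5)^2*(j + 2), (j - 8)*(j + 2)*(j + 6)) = j + 2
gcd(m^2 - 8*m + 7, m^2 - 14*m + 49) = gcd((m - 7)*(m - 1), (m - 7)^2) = m - 7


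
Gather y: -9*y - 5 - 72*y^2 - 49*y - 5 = -72*y^2 - 58*y - 10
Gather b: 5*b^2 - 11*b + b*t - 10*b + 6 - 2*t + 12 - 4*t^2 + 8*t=5*b^2 + b*(t - 21) - 4*t^2 + 6*t + 18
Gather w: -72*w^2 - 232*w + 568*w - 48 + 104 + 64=-72*w^2 + 336*w + 120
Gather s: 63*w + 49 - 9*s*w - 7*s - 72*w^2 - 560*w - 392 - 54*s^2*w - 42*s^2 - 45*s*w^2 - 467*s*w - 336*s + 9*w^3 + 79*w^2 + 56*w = s^2*(-54*w - 42) + s*(-45*w^2 - 476*w - 343) + 9*w^3 + 7*w^2 - 441*w - 343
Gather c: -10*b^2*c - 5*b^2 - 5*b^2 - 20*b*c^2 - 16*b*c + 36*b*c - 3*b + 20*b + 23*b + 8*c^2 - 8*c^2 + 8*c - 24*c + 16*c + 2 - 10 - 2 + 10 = -10*b^2 - 20*b*c^2 + 40*b + c*(-10*b^2 + 20*b)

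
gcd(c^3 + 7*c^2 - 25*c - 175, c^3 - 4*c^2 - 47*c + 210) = c^2 + 2*c - 35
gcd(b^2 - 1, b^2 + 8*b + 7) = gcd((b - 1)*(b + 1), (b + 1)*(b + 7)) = b + 1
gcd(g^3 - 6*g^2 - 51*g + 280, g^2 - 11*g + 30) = g - 5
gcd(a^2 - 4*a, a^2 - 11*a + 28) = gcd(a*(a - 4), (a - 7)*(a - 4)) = a - 4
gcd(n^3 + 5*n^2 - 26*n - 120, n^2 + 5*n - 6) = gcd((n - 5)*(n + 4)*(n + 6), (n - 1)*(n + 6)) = n + 6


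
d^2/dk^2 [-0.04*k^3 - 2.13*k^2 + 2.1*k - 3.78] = -0.24*k - 4.26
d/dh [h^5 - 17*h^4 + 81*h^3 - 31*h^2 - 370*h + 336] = 5*h^4 - 68*h^3 + 243*h^2 - 62*h - 370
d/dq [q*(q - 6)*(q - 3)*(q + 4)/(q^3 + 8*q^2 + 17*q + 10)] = (q^6 + 16*q^5 + 29*q^4 - 274*q^3 - 1032*q^2 - 360*q + 720)/(q^6 + 16*q^5 + 98*q^4 + 292*q^3 + 449*q^2 + 340*q + 100)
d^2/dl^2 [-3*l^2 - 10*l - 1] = -6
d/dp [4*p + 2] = 4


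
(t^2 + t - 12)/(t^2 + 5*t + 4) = (t - 3)/(t + 1)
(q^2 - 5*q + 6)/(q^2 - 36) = (q^2 - 5*q + 6)/(q^2 - 36)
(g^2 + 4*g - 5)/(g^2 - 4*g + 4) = (g^2 + 4*g - 5)/(g^2 - 4*g + 4)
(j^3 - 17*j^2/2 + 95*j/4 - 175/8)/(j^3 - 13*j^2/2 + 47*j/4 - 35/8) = (2*j - 5)/(2*j - 1)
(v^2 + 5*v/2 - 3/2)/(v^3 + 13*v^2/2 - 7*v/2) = (v + 3)/(v*(v + 7))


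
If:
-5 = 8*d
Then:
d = -5/8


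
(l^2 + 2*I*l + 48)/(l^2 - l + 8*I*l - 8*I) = (l - 6*I)/(l - 1)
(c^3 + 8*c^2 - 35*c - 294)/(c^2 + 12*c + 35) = (c^2 + c - 42)/(c + 5)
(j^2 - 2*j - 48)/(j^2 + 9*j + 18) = (j - 8)/(j + 3)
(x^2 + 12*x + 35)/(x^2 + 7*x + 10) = (x + 7)/(x + 2)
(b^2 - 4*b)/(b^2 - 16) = b/(b + 4)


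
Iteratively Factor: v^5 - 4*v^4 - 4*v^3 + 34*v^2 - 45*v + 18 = (v - 1)*(v^4 - 3*v^3 - 7*v^2 + 27*v - 18) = (v - 2)*(v - 1)*(v^3 - v^2 - 9*v + 9) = (v - 2)*(v - 1)*(v + 3)*(v^2 - 4*v + 3) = (v - 2)*(v - 1)^2*(v + 3)*(v - 3)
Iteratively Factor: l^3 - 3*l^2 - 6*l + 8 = (l - 1)*(l^2 - 2*l - 8) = (l - 4)*(l - 1)*(l + 2)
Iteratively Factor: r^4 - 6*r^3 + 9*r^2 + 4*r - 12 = (r - 2)*(r^3 - 4*r^2 + r + 6) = (r - 2)*(r + 1)*(r^2 - 5*r + 6) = (r - 3)*(r - 2)*(r + 1)*(r - 2)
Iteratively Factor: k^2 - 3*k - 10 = (k + 2)*(k - 5)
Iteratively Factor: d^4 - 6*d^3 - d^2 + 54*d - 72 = (d - 3)*(d^3 - 3*d^2 - 10*d + 24) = (d - 3)*(d + 3)*(d^2 - 6*d + 8) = (d - 3)*(d - 2)*(d + 3)*(d - 4)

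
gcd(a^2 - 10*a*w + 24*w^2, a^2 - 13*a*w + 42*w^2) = -a + 6*w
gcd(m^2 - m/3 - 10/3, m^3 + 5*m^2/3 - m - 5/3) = m + 5/3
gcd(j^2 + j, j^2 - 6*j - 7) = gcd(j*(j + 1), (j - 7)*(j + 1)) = j + 1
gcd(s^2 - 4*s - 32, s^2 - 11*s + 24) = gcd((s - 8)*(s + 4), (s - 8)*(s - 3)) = s - 8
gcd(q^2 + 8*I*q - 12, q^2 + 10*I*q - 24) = q + 6*I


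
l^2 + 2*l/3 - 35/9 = (l - 5/3)*(l + 7/3)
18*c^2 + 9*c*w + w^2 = (3*c + w)*(6*c + w)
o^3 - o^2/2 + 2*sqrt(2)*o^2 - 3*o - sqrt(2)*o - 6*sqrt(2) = (o - 2)*(o + 3/2)*(o + 2*sqrt(2))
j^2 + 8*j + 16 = (j + 4)^2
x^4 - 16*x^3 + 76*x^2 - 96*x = x*(x - 8)*(x - 6)*(x - 2)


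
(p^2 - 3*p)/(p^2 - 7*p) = (p - 3)/(p - 7)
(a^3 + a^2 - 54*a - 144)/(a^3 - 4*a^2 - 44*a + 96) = (a + 3)/(a - 2)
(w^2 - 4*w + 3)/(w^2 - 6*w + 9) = (w - 1)/(w - 3)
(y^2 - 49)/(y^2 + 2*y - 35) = (y - 7)/(y - 5)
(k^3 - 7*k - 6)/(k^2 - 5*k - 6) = (k^2 - k - 6)/(k - 6)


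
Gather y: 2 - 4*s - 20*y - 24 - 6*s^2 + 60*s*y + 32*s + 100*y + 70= -6*s^2 + 28*s + y*(60*s + 80) + 48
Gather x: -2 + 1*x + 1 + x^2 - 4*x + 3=x^2 - 3*x + 2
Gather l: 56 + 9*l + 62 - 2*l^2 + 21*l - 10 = -2*l^2 + 30*l + 108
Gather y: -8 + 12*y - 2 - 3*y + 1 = 9*y - 9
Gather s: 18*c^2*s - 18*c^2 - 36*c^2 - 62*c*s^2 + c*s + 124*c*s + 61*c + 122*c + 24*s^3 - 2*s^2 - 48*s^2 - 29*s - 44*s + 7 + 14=-54*c^2 + 183*c + 24*s^3 + s^2*(-62*c - 50) + s*(18*c^2 + 125*c - 73) + 21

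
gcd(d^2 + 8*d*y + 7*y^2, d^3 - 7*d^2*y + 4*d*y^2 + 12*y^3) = d + y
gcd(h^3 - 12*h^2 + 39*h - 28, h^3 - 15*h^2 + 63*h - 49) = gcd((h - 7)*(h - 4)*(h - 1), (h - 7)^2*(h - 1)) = h^2 - 8*h + 7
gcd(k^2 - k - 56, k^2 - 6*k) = 1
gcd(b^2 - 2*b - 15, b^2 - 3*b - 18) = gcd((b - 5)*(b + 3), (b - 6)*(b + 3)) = b + 3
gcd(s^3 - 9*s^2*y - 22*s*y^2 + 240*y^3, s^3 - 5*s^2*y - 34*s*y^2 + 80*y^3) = -s^2 + 3*s*y + 40*y^2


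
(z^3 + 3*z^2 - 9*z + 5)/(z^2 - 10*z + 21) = (z^3 + 3*z^2 - 9*z + 5)/(z^2 - 10*z + 21)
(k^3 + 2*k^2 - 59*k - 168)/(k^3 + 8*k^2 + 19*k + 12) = (k^2 - k - 56)/(k^2 + 5*k + 4)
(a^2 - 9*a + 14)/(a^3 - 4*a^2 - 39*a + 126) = (a - 2)/(a^2 + 3*a - 18)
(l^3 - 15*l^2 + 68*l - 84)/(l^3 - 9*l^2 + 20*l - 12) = (l - 7)/(l - 1)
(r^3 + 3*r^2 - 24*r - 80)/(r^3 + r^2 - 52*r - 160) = (r^2 - r - 20)/(r^2 - 3*r - 40)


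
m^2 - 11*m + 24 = (m - 8)*(m - 3)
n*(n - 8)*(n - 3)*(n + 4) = n^4 - 7*n^3 - 20*n^2 + 96*n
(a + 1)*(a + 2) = a^2 + 3*a + 2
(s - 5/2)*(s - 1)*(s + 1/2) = s^3 - 3*s^2 + 3*s/4 + 5/4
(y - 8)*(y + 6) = y^2 - 2*y - 48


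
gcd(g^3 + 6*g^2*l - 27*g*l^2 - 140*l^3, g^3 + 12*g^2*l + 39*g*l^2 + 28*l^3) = g^2 + 11*g*l + 28*l^2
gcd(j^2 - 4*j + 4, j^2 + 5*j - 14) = j - 2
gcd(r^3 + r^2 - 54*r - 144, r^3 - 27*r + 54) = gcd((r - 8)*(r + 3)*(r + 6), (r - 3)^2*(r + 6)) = r + 6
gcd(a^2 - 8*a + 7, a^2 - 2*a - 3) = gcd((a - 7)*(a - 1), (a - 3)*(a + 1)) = 1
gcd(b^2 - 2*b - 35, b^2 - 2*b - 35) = b^2 - 2*b - 35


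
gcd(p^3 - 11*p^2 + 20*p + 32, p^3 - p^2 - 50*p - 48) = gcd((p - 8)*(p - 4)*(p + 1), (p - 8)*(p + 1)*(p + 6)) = p^2 - 7*p - 8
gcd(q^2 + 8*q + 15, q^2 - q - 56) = 1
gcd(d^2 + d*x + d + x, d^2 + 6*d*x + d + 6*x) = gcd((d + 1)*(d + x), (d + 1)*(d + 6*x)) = d + 1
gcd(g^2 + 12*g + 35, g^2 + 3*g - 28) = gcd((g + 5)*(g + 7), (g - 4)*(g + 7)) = g + 7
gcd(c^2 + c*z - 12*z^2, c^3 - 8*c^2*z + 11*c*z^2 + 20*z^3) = 1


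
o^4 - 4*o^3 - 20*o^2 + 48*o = o*(o - 6)*(o - 2)*(o + 4)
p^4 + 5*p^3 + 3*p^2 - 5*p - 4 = (p - 1)*(p + 1)^2*(p + 4)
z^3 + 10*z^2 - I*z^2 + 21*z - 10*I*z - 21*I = (z + 3)*(z + 7)*(z - I)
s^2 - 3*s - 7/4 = (s - 7/2)*(s + 1/2)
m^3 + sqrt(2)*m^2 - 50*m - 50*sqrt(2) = (m - 5*sqrt(2))*(m + sqrt(2))*(m + 5*sqrt(2))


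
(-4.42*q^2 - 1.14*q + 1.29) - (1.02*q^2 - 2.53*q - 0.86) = -5.44*q^2 + 1.39*q + 2.15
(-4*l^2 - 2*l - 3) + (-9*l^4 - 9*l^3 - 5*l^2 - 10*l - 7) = -9*l^4 - 9*l^3 - 9*l^2 - 12*l - 10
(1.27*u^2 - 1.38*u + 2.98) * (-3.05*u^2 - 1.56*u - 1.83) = -3.8735*u^4 + 2.2278*u^3 - 9.2603*u^2 - 2.1234*u - 5.4534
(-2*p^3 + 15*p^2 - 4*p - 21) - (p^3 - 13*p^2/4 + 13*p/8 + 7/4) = -3*p^3 + 73*p^2/4 - 45*p/8 - 91/4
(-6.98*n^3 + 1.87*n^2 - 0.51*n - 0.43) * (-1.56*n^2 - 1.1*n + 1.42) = 10.8888*n^5 + 4.7608*n^4 - 11.173*n^3 + 3.8872*n^2 - 0.2512*n - 0.6106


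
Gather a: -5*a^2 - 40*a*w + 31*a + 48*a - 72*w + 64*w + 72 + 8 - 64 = -5*a^2 + a*(79 - 40*w) - 8*w + 16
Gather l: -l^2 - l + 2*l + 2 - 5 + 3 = -l^2 + l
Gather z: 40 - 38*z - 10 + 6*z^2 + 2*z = 6*z^2 - 36*z + 30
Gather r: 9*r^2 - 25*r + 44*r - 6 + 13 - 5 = 9*r^2 + 19*r + 2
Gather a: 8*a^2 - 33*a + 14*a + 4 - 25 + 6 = 8*a^2 - 19*a - 15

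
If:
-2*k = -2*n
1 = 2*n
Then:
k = 1/2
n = 1/2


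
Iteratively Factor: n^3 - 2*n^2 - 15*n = (n + 3)*(n^2 - 5*n) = n*(n + 3)*(n - 5)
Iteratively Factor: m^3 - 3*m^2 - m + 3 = (m + 1)*(m^2 - 4*m + 3) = (m - 1)*(m + 1)*(m - 3)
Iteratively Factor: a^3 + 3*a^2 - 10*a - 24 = (a + 4)*(a^2 - a - 6) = (a - 3)*(a + 4)*(a + 2)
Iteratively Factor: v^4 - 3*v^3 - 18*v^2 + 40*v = (v - 5)*(v^3 + 2*v^2 - 8*v) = (v - 5)*(v + 4)*(v^2 - 2*v) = (v - 5)*(v - 2)*(v + 4)*(v)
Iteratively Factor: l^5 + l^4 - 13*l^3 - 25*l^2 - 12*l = (l - 4)*(l^4 + 5*l^3 + 7*l^2 + 3*l) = (l - 4)*(l + 1)*(l^3 + 4*l^2 + 3*l) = l*(l - 4)*(l + 1)*(l^2 + 4*l + 3) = l*(l - 4)*(l + 1)*(l + 3)*(l + 1)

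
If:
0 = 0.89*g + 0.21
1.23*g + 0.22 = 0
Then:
No Solution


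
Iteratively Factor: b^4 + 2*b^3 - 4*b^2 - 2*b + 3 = (b + 3)*(b^3 - b^2 - b + 1) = (b - 1)*(b + 3)*(b^2 - 1) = (b - 1)*(b + 1)*(b + 3)*(b - 1)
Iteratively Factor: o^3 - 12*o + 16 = (o - 2)*(o^2 + 2*o - 8) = (o - 2)*(o + 4)*(o - 2)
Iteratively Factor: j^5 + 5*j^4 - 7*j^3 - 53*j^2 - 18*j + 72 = (j - 1)*(j^4 + 6*j^3 - j^2 - 54*j - 72) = (j - 3)*(j - 1)*(j^3 + 9*j^2 + 26*j + 24) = (j - 3)*(j - 1)*(j + 2)*(j^2 + 7*j + 12) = (j - 3)*(j - 1)*(j + 2)*(j + 4)*(j + 3)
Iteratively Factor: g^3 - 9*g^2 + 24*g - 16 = (g - 4)*(g^2 - 5*g + 4) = (g - 4)*(g - 1)*(g - 4)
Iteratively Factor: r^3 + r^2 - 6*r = (r)*(r^2 + r - 6) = r*(r - 2)*(r + 3)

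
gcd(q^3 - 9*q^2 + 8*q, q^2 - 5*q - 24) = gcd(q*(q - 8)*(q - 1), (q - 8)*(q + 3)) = q - 8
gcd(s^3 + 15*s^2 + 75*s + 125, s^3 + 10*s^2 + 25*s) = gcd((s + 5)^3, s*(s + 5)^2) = s^2 + 10*s + 25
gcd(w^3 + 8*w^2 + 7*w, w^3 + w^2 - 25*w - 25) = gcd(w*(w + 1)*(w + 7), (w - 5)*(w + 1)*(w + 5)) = w + 1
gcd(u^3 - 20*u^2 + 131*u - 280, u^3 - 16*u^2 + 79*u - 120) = u^2 - 13*u + 40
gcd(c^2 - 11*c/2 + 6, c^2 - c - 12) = c - 4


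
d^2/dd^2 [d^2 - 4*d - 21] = 2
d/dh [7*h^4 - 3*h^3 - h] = 28*h^3 - 9*h^2 - 1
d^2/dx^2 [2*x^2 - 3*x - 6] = 4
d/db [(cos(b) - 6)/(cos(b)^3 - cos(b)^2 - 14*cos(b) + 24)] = (27*cos(b) - 19*cos(2*b) + cos(3*b) + 101)*sin(b)/(2*(cos(b)^3 - cos(b)^2 - 14*cos(b) + 24)^2)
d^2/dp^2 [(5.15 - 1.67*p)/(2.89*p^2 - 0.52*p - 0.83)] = ((1.67*p - 5.15)*(5.78*p - 0.52)*(11.56*p - 1.04) + (28.9578*p - 31.5038)*(-2.89*p^2 + 0.52*p + 0.83))/(-2.89*p^2 + 0.52*p + 0.83)^3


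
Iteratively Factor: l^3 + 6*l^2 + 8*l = (l + 4)*(l^2 + 2*l) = l*(l + 4)*(l + 2)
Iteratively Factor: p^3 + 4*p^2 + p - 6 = (p - 1)*(p^2 + 5*p + 6) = (p - 1)*(p + 3)*(p + 2)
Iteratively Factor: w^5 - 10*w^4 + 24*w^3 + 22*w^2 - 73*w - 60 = (w - 5)*(w^4 - 5*w^3 - w^2 + 17*w + 12) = (w - 5)*(w - 3)*(w^3 - 2*w^2 - 7*w - 4) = (w - 5)*(w - 3)*(w + 1)*(w^2 - 3*w - 4) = (w - 5)*(w - 3)*(w + 1)^2*(w - 4)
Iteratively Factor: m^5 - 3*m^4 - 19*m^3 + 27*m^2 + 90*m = (m - 3)*(m^4 - 19*m^2 - 30*m) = (m - 5)*(m - 3)*(m^3 + 5*m^2 + 6*m) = m*(m - 5)*(m - 3)*(m^2 + 5*m + 6) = m*(m - 5)*(m - 3)*(m + 2)*(m + 3)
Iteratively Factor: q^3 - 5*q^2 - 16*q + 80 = (q + 4)*(q^2 - 9*q + 20) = (q - 4)*(q + 4)*(q - 5)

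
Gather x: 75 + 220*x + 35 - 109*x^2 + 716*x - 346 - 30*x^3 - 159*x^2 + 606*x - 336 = -30*x^3 - 268*x^2 + 1542*x - 572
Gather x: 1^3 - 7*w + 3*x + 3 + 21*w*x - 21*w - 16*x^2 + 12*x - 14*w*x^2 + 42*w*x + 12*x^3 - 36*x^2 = -28*w + 12*x^3 + x^2*(-14*w - 52) + x*(63*w + 15) + 4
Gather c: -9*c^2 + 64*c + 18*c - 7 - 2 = -9*c^2 + 82*c - 9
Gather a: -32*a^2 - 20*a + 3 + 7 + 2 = -32*a^2 - 20*a + 12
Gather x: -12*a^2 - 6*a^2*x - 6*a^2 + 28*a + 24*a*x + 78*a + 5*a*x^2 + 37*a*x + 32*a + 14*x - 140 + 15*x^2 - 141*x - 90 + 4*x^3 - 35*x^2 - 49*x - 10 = -18*a^2 + 138*a + 4*x^3 + x^2*(5*a - 20) + x*(-6*a^2 + 61*a - 176) - 240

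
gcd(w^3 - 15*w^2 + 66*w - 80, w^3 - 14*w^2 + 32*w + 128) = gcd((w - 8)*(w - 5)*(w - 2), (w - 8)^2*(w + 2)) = w - 8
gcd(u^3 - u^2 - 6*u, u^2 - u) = u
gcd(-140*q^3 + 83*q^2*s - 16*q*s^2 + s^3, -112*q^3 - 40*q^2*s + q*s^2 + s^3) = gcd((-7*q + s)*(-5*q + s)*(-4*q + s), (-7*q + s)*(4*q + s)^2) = 7*q - s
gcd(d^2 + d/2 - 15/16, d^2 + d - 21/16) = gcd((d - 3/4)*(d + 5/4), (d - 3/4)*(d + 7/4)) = d - 3/4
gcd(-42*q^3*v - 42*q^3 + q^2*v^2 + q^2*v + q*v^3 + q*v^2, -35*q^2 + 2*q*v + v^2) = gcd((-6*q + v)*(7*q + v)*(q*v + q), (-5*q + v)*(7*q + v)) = 7*q + v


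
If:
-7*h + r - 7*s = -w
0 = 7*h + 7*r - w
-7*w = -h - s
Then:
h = -335*w/7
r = 48*w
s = 384*w/7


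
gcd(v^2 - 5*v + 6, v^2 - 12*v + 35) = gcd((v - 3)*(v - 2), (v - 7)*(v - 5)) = 1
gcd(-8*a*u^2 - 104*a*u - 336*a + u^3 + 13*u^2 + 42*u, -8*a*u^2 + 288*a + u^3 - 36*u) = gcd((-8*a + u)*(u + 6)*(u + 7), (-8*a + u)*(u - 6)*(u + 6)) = -8*a*u - 48*a + u^2 + 6*u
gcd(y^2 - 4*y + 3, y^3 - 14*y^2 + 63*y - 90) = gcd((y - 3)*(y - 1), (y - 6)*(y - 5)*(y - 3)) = y - 3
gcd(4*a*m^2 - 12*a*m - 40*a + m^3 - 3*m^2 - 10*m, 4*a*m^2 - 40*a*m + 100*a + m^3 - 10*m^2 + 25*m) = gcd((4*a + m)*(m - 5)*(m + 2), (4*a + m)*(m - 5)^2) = 4*a*m - 20*a + m^2 - 5*m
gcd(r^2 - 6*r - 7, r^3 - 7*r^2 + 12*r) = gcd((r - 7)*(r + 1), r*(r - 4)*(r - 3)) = 1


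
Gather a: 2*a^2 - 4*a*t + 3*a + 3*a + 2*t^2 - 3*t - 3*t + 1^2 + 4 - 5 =2*a^2 + a*(6 - 4*t) + 2*t^2 - 6*t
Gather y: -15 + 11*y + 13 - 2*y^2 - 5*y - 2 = -2*y^2 + 6*y - 4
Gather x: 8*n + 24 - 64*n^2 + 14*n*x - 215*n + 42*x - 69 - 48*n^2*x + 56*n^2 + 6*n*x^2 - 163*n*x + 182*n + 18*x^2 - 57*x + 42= -8*n^2 - 25*n + x^2*(6*n + 18) + x*(-48*n^2 - 149*n - 15) - 3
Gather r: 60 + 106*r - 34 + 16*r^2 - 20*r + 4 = 16*r^2 + 86*r + 30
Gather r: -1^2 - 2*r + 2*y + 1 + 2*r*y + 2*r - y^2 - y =2*r*y - y^2 + y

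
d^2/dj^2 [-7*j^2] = -14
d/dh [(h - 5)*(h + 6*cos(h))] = h + (5 - h)*(6*sin(h) - 1) + 6*cos(h)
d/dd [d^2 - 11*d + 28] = 2*d - 11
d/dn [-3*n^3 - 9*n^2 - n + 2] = -9*n^2 - 18*n - 1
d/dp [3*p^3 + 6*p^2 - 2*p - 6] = 9*p^2 + 12*p - 2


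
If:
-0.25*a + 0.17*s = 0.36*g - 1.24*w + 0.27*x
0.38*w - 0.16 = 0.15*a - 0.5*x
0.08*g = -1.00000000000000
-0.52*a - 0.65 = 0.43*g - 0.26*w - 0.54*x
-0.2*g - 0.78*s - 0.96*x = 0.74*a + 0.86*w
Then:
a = 12.99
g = -12.50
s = -14.59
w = 1.64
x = 2.97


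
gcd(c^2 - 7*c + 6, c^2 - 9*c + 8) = c - 1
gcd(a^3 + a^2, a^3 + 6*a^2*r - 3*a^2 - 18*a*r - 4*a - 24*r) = a + 1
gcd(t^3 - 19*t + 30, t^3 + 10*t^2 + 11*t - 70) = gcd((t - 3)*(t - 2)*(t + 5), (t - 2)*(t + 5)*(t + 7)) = t^2 + 3*t - 10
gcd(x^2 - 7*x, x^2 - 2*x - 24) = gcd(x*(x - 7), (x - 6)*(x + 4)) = 1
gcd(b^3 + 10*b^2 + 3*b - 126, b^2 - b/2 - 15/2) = b - 3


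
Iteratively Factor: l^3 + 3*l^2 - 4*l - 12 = (l - 2)*(l^2 + 5*l + 6) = (l - 2)*(l + 3)*(l + 2)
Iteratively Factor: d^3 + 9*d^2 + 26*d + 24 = (d + 3)*(d^2 + 6*d + 8) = (d + 2)*(d + 3)*(d + 4)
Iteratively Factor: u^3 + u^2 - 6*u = (u - 2)*(u^2 + 3*u) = (u - 2)*(u + 3)*(u)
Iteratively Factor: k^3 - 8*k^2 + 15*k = (k - 5)*(k^2 - 3*k) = k*(k - 5)*(k - 3)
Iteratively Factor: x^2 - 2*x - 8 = (x + 2)*(x - 4)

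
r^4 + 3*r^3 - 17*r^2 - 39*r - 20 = (r - 4)*(r + 1)^2*(r + 5)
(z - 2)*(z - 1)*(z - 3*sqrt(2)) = z^3 - 3*sqrt(2)*z^2 - 3*z^2 + 2*z + 9*sqrt(2)*z - 6*sqrt(2)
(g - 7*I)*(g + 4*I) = g^2 - 3*I*g + 28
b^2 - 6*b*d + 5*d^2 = (b - 5*d)*(b - d)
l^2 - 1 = (l - 1)*(l + 1)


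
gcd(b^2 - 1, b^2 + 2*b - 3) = b - 1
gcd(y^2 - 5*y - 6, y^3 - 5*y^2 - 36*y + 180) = y - 6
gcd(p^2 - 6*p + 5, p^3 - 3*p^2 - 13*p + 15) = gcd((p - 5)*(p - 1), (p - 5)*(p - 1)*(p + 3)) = p^2 - 6*p + 5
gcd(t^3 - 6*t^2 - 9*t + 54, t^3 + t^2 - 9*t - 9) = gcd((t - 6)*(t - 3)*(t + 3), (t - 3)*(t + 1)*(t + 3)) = t^2 - 9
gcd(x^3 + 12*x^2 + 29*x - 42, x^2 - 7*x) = 1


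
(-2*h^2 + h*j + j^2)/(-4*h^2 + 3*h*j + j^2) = (2*h + j)/(4*h + j)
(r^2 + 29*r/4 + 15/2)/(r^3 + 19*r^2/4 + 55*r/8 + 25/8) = 2*(r + 6)/(2*r^2 + 7*r + 5)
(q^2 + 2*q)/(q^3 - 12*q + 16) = q*(q + 2)/(q^3 - 12*q + 16)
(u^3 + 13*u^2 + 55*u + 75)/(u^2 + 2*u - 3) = (u^2 + 10*u + 25)/(u - 1)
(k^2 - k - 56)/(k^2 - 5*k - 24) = (k + 7)/(k + 3)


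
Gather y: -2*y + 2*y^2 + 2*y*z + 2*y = 2*y^2 + 2*y*z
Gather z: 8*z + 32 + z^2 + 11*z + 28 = z^2 + 19*z + 60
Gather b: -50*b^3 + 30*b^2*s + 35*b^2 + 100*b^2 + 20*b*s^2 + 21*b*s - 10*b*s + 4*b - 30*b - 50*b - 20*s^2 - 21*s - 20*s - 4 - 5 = -50*b^3 + b^2*(30*s + 135) + b*(20*s^2 + 11*s - 76) - 20*s^2 - 41*s - 9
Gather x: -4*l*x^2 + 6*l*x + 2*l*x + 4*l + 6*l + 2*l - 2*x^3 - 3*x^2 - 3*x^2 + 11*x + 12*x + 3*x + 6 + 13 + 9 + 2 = 12*l - 2*x^3 + x^2*(-4*l - 6) + x*(8*l + 26) + 30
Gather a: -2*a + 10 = 10 - 2*a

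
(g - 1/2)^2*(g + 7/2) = g^3 + 5*g^2/2 - 13*g/4 + 7/8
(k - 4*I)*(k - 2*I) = k^2 - 6*I*k - 8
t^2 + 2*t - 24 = (t - 4)*(t + 6)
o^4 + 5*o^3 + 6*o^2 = o^2*(o + 2)*(o + 3)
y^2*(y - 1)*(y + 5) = y^4 + 4*y^3 - 5*y^2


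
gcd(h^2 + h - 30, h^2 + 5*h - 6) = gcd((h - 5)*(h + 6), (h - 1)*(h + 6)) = h + 6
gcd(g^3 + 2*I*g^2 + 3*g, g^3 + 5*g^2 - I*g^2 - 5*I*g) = g^2 - I*g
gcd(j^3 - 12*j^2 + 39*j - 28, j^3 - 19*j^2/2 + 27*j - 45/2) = 1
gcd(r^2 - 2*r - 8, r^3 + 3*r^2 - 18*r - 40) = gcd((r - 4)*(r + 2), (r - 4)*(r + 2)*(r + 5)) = r^2 - 2*r - 8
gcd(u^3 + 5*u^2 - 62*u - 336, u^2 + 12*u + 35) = u + 7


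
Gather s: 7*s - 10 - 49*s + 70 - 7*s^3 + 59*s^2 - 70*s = -7*s^3 + 59*s^2 - 112*s + 60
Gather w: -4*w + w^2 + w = w^2 - 3*w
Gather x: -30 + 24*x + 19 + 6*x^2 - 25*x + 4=6*x^2 - x - 7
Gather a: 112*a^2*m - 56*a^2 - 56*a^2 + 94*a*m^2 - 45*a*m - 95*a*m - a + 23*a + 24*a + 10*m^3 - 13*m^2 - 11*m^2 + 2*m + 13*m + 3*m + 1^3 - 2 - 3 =a^2*(112*m - 112) + a*(94*m^2 - 140*m + 46) + 10*m^3 - 24*m^2 + 18*m - 4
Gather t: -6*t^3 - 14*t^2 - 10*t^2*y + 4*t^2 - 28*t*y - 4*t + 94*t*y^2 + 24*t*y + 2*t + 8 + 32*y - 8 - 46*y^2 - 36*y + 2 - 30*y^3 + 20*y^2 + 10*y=-6*t^3 + t^2*(-10*y - 10) + t*(94*y^2 - 4*y - 2) - 30*y^3 - 26*y^2 + 6*y + 2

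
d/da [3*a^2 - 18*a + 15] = 6*a - 18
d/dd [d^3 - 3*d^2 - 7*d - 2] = 3*d^2 - 6*d - 7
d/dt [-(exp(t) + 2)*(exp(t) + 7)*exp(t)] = (-3*exp(2*t) - 18*exp(t) - 14)*exp(t)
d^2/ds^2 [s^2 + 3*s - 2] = 2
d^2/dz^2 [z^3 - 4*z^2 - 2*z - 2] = 6*z - 8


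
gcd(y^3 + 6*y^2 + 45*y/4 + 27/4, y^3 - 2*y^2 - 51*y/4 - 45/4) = y^2 + 3*y + 9/4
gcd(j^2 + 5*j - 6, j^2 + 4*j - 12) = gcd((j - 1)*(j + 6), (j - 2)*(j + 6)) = j + 6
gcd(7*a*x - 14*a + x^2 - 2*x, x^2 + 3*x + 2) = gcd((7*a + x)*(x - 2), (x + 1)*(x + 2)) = 1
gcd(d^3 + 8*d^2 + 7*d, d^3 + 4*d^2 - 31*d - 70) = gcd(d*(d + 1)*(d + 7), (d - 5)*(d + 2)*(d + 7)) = d + 7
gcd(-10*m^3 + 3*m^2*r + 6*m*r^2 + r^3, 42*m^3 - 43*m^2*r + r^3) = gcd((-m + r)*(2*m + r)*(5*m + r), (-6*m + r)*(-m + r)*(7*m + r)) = -m + r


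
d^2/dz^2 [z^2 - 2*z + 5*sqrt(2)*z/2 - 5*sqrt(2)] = 2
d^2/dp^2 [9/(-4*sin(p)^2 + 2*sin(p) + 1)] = 18*(-32*sin(p)^4 + 12*sin(p)^3 + 38*sin(p)^2 - 23*sin(p) + 8)/(-4*sin(p)^2 + 2*sin(p) + 1)^3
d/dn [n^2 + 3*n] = 2*n + 3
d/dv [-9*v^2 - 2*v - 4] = -18*v - 2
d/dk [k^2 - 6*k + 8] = 2*k - 6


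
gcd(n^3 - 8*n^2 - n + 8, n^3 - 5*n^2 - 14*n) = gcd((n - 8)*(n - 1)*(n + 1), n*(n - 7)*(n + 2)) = 1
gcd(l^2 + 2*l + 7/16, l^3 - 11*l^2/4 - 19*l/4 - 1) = l + 1/4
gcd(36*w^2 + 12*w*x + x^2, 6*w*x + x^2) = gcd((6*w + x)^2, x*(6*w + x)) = 6*w + x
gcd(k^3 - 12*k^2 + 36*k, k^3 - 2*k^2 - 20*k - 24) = k - 6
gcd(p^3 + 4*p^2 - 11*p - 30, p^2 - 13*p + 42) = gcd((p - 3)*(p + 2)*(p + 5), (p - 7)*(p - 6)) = 1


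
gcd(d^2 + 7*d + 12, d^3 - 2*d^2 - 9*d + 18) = d + 3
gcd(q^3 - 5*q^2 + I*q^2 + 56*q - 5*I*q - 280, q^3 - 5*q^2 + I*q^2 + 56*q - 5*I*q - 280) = q^3 + q^2*(-5 + I) + q*(56 - 5*I) - 280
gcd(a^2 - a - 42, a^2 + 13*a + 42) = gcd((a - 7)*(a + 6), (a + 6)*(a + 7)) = a + 6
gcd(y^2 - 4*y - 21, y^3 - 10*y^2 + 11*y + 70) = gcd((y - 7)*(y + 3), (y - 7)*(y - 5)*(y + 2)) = y - 7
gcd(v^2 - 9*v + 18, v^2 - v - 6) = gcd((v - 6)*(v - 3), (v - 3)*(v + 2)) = v - 3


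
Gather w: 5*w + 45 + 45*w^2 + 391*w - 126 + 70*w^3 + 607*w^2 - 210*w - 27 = 70*w^3 + 652*w^2 + 186*w - 108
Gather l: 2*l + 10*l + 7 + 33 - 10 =12*l + 30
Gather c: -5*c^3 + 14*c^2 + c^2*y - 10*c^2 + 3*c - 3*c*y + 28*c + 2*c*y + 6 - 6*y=-5*c^3 + c^2*(y + 4) + c*(31 - y) - 6*y + 6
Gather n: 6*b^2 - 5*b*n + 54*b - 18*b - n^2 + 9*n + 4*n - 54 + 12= 6*b^2 + 36*b - n^2 + n*(13 - 5*b) - 42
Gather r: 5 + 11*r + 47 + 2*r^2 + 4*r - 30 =2*r^2 + 15*r + 22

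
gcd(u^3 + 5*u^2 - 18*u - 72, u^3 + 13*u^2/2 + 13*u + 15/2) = u + 3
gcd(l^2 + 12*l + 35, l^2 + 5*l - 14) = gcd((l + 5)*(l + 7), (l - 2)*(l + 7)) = l + 7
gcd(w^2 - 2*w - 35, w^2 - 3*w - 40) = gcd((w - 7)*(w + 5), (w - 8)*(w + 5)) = w + 5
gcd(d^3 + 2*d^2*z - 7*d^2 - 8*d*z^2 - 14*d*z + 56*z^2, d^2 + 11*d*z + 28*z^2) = d + 4*z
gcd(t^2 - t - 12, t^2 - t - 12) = t^2 - t - 12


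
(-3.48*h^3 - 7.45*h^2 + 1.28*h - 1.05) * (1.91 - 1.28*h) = 4.4544*h^4 + 2.8892*h^3 - 15.8679*h^2 + 3.7888*h - 2.0055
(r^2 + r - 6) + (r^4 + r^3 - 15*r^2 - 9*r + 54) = r^4 + r^3 - 14*r^2 - 8*r + 48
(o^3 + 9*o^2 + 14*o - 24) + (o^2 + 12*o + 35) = o^3 + 10*o^2 + 26*o + 11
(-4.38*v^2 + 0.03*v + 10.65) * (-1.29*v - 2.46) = 5.6502*v^3 + 10.7361*v^2 - 13.8123*v - 26.199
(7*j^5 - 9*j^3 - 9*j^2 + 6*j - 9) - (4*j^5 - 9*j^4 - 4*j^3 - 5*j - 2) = 3*j^5 + 9*j^4 - 5*j^3 - 9*j^2 + 11*j - 7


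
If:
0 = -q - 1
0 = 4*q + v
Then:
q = -1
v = 4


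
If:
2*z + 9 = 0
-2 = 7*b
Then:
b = -2/7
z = -9/2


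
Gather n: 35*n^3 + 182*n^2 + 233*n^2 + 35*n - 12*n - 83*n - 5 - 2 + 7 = 35*n^3 + 415*n^2 - 60*n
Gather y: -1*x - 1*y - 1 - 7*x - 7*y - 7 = -8*x - 8*y - 8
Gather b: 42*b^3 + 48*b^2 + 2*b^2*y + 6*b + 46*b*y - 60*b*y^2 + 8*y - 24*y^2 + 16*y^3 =42*b^3 + b^2*(2*y + 48) + b*(-60*y^2 + 46*y + 6) + 16*y^3 - 24*y^2 + 8*y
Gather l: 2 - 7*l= 2 - 7*l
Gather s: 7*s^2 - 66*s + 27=7*s^2 - 66*s + 27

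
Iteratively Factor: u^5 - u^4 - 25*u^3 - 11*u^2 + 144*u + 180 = (u - 3)*(u^4 + 2*u^3 - 19*u^2 - 68*u - 60) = (u - 3)*(u + 2)*(u^3 - 19*u - 30) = (u - 5)*(u - 3)*(u + 2)*(u^2 + 5*u + 6) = (u - 5)*(u - 3)*(u + 2)*(u + 3)*(u + 2)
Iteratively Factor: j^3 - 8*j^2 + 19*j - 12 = (j - 4)*(j^2 - 4*j + 3) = (j - 4)*(j - 1)*(j - 3)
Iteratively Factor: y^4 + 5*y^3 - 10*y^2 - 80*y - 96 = (y + 3)*(y^3 + 2*y^2 - 16*y - 32) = (y - 4)*(y + 3)*(y^2 + 6*y + 8) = (y - 4)*(y + 2)*(y + 3)*(y + 4)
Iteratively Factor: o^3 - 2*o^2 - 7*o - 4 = (o + 1)*(o^2 - 3*o - 4) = (o + 1)^2*(o - 4)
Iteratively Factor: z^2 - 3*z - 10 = (z + 2)*(z - 5)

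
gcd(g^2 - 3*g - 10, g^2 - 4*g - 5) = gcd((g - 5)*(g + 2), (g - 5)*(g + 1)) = g - 5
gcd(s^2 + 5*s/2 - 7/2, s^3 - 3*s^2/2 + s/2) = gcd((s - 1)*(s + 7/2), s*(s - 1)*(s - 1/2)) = s - 1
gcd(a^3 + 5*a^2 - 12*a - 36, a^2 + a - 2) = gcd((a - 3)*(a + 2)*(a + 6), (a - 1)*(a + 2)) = a + 2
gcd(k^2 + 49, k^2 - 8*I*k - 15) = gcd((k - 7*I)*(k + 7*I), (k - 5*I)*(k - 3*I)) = 1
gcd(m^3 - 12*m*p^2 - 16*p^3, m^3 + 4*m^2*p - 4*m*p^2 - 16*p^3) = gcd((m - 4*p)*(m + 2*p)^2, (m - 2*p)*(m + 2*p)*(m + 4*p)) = m + 2*p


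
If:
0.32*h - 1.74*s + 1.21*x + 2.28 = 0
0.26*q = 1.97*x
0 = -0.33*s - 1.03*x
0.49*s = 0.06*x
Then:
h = -7.12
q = 0.00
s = 0.00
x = 0.00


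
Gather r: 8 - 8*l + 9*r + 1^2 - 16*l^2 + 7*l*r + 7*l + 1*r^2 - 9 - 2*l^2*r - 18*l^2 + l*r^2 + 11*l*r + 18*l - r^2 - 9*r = -34*l^2 + l*r^2 + 17*l + r*(-2*l^2 + 18*l)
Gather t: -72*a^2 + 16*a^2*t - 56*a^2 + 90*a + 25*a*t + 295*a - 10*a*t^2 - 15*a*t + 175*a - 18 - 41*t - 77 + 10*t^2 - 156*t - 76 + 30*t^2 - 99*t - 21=-128*a^2 + 560*a + t^2*(40 - 10*a) + t*(16*a^2 + 10*a - 296) - 192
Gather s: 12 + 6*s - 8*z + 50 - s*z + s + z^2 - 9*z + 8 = s*(7 - z) + z^2 - 17*z + 70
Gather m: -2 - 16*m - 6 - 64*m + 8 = -80*m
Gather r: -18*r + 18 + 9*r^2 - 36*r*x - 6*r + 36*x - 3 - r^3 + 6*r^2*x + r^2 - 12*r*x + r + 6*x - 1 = -r^3 + r^2*(6*x + 10) + r*(-48*x - 23) + 42*x + 14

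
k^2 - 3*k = k*(k - 3)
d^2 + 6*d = d*(d + 6)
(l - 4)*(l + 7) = l^2 + 3*l - 28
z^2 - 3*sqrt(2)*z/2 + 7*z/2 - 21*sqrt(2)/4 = (z + 7/2)*(z - 3*sqrt(2)/2)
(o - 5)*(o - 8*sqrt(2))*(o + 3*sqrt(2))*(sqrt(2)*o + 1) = sqrt(2)*o^4 - 9*o^3 - 5*sqrt(2)*o^3 - 53*sqrt(2)*o^2 + 45*o^2 - 48*o + 265*sqrt(2)*o + 240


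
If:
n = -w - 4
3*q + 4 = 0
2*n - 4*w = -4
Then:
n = -10/3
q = -4/3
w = -2/3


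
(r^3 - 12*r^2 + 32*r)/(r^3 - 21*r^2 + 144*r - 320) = r*(r - 4)/(r^2 - 13*r + 40)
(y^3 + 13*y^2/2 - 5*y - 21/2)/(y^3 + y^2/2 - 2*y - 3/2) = (y + 7)/(y + 1)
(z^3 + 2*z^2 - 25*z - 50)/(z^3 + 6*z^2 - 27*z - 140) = (z^2 + 7*z + 10)/(z^2 + 11*z + 28)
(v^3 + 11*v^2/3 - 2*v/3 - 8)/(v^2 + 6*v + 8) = (v^2 + 5*v/3 - 4)/(v + 4)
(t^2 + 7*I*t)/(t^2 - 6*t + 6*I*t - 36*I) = t*(t + 7*I)/(t^2 + 6*t*(-1 + I) - 36*I)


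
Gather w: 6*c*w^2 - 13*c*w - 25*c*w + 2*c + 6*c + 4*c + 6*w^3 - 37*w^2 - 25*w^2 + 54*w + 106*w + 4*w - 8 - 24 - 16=12*c + 6*w^3 + w^2*(6*c - 62) + w*(164 - 38*c) - 48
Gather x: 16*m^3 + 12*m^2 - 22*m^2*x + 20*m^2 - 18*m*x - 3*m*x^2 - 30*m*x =16*m^3 + 32*m^2 - 3*m*x^2 + x*(-22*m^2 - 48*m)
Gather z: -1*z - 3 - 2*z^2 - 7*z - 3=-2*z^2 - 8*z - 6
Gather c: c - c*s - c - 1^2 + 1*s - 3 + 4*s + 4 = -c*s + 5*s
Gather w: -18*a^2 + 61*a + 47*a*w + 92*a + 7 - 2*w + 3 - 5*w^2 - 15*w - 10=-18*a^2 + 153*a - 5*w^2 + w*(47*a - 17)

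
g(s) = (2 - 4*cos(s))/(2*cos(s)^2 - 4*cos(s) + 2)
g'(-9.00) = 0.11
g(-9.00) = 0.77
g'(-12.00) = 237.87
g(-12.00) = -28.21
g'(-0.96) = -12.11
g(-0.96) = -0.81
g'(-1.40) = -0.59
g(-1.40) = 0.96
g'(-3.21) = -0.02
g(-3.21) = 0.75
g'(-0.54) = -306.13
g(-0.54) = -35.33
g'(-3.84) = -0.18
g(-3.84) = 0.81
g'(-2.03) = 0.26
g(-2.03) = 0.91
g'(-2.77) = 0.09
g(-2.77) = 0.77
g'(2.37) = -0.20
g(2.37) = 0.83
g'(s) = (2 - 4*cos(s))*(4*sin(s)*cos(s) - 4*sin(s))/(2*cos(s)^2 - 4*cos(s) + 2)^2 + 4*sin(s)/(2*cos(s)^2 - 4*cos(s) + 2) = -sin(2*s)/(cos(s) - 1)^3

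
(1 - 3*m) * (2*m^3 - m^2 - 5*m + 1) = -6*m^4 + 5*m^3 + 14*m^2 - 8*m + 1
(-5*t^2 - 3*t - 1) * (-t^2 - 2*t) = 5*t^4 + 13*t^3 + 7*t^2 + 2*t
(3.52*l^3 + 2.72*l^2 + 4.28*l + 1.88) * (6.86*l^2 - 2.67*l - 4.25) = 24.1472*l^5 + 9.2608*l^4 + 7.1384*l^3 - 10.0908*l^2 - 23.2096*l - 7.99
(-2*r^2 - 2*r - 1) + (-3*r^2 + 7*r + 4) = -5*r^2 + 5*r + 3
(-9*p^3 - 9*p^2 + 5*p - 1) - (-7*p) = -9*p^3 - 9*p^2 + 12*p - 1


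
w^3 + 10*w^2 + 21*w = w*(w + 3)*(w + 7)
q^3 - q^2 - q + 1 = (q - 1)^2*(q + 1)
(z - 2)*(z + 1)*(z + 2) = z^3 + z^2 - 4*z - 4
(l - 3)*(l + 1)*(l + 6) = l^3 + 4*l^2 - 15*l - 18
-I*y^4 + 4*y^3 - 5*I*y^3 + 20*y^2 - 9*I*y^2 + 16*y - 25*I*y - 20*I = (y + 4)*(y - I)*(y + 5*I)*(-I*y - I)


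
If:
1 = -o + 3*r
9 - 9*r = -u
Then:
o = u/3 + 2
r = u/9 + 1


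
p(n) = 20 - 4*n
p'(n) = -4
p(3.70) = 5.20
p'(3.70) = -4.00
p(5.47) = -1.88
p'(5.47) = -4.00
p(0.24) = 19.04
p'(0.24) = -4.00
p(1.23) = 15.08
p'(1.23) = -4.00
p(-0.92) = 23.68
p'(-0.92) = -4.00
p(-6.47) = 45.88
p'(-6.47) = -4.00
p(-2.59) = 30.36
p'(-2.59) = -4.00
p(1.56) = 13.76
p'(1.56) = -4.00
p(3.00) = 8.00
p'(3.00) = -4.00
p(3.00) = 8.00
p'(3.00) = -4.00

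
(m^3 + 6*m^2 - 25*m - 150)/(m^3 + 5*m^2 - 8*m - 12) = (m^2 - 25)/(m^2 - m - 2)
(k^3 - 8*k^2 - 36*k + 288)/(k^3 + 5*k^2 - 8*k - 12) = (k^2 - 14*k + 48)/(k^2 - k - 2)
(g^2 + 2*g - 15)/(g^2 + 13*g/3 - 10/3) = 3*(g - 3)/(3*g - 2)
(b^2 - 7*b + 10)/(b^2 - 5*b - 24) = (-b^2 + 7*b - 10)/(-b^2 + 5*b + 24)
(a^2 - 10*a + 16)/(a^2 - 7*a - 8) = (a - 2)/(a + 1)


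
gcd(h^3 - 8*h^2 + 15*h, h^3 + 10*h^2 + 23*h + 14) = 1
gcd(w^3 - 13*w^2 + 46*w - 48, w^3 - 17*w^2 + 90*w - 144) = w^2 - 11*w + 24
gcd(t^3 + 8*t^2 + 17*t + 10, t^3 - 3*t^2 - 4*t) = t + 1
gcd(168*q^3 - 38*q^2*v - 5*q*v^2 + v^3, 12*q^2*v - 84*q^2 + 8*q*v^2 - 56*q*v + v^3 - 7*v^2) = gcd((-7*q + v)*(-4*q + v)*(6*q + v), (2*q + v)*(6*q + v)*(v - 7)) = 6*q + v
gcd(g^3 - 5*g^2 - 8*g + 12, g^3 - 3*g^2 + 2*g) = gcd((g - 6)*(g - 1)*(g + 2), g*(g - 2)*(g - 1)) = g - 1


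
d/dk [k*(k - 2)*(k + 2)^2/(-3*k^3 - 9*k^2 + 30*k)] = (-k^2 - 10*k - 16)/(3*(k^2 + 10*k + 25))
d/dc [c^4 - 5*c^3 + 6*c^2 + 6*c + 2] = 4*c^3 - 15*c^2 + 12*c + 6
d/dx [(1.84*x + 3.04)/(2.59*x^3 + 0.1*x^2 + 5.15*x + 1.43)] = (4.7656*x^3 + 0.184*x^2 + 9.476*x - (1.84*x + 3.04)*(7.77*x^2 + 0.2*x + 5.15) + 2.6312)/(2.59*x^3 + 0.1*x^2 + 5.15*x + 1.43)^2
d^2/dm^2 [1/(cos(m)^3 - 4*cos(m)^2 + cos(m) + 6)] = ((7*cos(m) - 32*cos(2*m) + 9*cos(3*m))*(cos(m)^3 - 4*cos(m)^2 + cos(m) + 6)/4 + 2*(3*cos(m)^2 - 8*cos(m) + 1)^2*sin(m)^2)/(cos(m)^3 - 4*cos(m)^2 + cos(m) + 6)^3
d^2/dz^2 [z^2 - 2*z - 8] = 2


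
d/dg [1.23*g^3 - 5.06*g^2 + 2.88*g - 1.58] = 3.69*g^2 - 10.12*g + 2.88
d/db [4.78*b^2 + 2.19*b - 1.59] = 9.56*b + 2.19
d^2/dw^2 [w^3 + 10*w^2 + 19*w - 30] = 6*w + 20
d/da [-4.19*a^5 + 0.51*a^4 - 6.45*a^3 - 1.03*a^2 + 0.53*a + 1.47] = -20.95*a^4 + 2.04*a^3 - 19.35*a^2 - 2.06*a + 0.53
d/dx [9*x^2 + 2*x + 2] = 18*x + 2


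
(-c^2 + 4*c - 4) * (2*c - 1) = -2*c^3 + 9*c^2 - 12*c + 4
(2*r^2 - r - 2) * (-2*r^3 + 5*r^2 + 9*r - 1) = -4*r^5 + 12*r^4 + 17*r^3 - 21*r^2 - 17*r + 2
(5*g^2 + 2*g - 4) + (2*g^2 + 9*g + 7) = 7*g^2 + 11*g + 3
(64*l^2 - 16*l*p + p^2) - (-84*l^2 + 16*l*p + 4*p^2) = 148*l^2 - 32*l*p - 3*p^2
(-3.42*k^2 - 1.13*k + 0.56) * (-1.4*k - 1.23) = 4.788*k^3 + 5.7886*k^2 + 0.6059*k - 0.6888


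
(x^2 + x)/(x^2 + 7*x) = (x + 1)/(x + 7)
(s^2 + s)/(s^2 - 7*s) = (s + 1)/(s - 7)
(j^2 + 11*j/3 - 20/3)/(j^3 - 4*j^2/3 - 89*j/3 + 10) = (3*j - 4)/(3*j^2 - 19*j + 6)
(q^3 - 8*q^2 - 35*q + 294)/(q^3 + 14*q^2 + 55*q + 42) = (q^2 - 14*q + 49)/(q^2 + 8*q + 7)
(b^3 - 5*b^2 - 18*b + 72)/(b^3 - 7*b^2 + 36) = (b + 4)/(b + 2)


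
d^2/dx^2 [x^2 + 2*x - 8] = 2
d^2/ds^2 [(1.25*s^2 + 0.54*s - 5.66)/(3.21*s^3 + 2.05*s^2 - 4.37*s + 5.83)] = (25.76025*s^6 + 33.385284*s^5 - 573.325902*s^4 - 881.345464*s^3 + 122.758878*s^2 + 901.045428*s + 31.60159)/(33.076161*s^9 + 63.370215*s^8 - 94.616676*s^7 + 16.293124*s^6 + 358.994262*s^5 - 299.741286*s^4 - 69.508676*s^3 + 543.036516*s^2 - 445.594479*s + 198.155287)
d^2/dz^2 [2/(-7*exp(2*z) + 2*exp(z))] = 4*((7*exp(z) - 2)*(14*exp(z) - 1) - 4*(7*exp(z) - 1)^2)*exp(-z)/(7*exp(z) - 2)^3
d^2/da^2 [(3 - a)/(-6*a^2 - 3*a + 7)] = 6*((5 - 6*a)*(6*a^2 + 3*a - 7) + 3*(a - 3)*(4*a + 1)^2)/(6*a^2 + 3*a - 7)^3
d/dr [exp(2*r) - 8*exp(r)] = 2*(exp(r) - 4)*exp(r)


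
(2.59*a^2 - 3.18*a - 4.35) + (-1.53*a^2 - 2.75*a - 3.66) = 1.06*a^2 - 5.93*a - 8.01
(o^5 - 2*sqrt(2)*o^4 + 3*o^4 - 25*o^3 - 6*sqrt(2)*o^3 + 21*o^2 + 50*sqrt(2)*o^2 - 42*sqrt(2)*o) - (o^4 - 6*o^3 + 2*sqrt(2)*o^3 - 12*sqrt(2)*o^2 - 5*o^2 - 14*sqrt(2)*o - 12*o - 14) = o^5 - 2*sqrt(2)*o^4 + 2*o^4 - 19*o^3 - 8*sqrt(2)*o^3 + 26*o^2 + 62*sqrt(2)*o^2 - 28*sqrt(2)*o + 12*o + 14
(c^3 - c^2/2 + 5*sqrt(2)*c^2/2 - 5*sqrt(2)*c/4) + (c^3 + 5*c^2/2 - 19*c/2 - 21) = 2*c^3 + 2*c^2 + 5*sqrt(2)*c^2/2 - 19*c/2 - 5*sqrt(2)*c/4 - 21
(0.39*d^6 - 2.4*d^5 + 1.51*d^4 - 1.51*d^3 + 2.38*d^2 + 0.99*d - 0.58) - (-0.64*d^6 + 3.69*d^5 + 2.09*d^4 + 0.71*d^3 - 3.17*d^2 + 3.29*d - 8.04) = 1.03*d^6 - 6.09*d^5 - 0.58*d^4 - 2.22*d^3 + 5.55*d^2 - 2.3*d + 7.46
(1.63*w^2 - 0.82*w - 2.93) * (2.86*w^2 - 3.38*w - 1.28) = 4.6618*w^4 - 7.8546*w^3 - 7.6946*w^2 + 10.953*w + 3.7504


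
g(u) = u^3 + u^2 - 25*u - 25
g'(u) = 3*u^2 + 2*u - 25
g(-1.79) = 17.22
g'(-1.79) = -18.97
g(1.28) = -53.26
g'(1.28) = -17.52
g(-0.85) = -3.64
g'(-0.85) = -24.53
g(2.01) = -63.09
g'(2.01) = -8.86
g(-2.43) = 27.31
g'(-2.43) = -12.15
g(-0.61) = -9.60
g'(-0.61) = -25.10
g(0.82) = -44.28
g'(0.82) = -21.34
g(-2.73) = 30.36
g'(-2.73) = -8.10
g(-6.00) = -55.00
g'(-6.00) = 71.00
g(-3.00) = 32.00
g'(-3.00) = -4.00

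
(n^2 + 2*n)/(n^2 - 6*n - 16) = n/(n - 8)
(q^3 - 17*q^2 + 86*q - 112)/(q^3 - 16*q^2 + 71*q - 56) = (q - 2)/(q - 1)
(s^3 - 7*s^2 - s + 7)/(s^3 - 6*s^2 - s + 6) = (s - 7)/(s - 6)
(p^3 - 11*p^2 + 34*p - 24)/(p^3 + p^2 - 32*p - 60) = (p^2 - 5*p + 4)/(p^2 + 7*p + 10)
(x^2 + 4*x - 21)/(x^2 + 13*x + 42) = (x - 3)/(x + 6)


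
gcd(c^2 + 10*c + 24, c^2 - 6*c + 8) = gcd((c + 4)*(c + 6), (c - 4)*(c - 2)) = 1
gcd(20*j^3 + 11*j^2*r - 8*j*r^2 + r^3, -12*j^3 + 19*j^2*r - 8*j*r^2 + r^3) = -4*j + r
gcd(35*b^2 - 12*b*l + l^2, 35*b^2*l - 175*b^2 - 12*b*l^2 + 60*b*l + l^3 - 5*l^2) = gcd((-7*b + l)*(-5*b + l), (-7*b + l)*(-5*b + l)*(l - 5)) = 35*b^2 - 12*b*l + l^2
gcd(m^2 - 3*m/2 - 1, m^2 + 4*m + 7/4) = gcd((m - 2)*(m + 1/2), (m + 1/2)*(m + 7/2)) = m + 1/2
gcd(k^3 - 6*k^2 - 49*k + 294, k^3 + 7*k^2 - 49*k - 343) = k^2 - 49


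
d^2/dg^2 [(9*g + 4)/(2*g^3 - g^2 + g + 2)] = 2*((9*g + 4)*(6*g^2 - 2*g + 1)^2 + (-54*g^2 + 18*g - (6*g - 1)*(9*g + 4) - 9)*(2*g^3 - g^2 + g + 2))/(2*g^3 - g^2 + g + 2)^3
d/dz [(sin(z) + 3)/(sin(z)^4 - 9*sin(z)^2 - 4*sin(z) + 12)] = 3*(sin(z)*cos(z)^2 + 6*sin(z) + 2*cos(z)^2 + 2)*cos(z)/((sin(z) - 3)^2*(sin(z) - 1)^2*(sin(z) + 2)^3)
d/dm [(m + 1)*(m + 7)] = 2*m + 8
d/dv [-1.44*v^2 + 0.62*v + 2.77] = 0.62 - 2.88*v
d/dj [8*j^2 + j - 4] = 16*j + 1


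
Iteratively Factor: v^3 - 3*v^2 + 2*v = (v - 1)*(v^2 - 2*v) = (v - 2)*(v - 1)*(v)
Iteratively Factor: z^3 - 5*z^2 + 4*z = (z - 4)*(z^2 - z) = z*(z - 4)*(z - 1)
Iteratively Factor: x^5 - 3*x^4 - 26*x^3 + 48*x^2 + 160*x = (x)*(x^4 - 3*x^3 - 26*x^2 + 48*x + 160) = x*(x + 4)*(x^3 - 7*x^2 + 2*x + 40) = x*(x - 4)*(x + 4)*(x^2 - 3*x - 10) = x*(x - 4)*(x + 2)*(x + 4)*(x - 5)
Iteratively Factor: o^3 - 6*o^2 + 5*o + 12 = (o - 4)*(o^2 - 2*o - 3) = (o - 4)*(o + 1)*(o - 3)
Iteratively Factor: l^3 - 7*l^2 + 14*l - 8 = (l - 2)*(l^2 - 5*l + 4) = (l - 4)*(l - 2)*(l - 1)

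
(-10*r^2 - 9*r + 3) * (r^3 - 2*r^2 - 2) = -10*r^5 + 11*r^4 + 21*r^3 + 14*r^2 + 18*r - 6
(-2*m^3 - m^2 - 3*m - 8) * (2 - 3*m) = 6*m^4 - m^3 + 7*m^2 + 18*m - 16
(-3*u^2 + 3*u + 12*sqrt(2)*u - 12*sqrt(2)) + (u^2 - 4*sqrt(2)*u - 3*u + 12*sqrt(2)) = -2*u^2 + 8*sqrt(2)*u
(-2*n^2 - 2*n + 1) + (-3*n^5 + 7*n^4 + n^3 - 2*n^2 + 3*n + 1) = -3*n^5 + 7*n^4 + n^3 - 4*n^2 + n + 2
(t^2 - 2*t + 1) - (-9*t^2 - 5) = 10*t^2 - 2*t + 6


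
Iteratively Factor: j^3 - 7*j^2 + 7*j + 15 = (j + 1)*(j^2 - 8*j + 15) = (j - 5)*(j + 1)*(j - 3)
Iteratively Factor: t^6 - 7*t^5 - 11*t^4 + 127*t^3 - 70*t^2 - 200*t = (t - 2)*(t^5 - 5*t^4 - 21*t^3 + 85*t^2 + 100*t) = t*(t - 2)*(t^4 - 5*t^3 - 21*t^2 + 85*t + 100) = t*(t - 2)*(t + 4)*(t^3 - 9*t^2 + 15*t + 25) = t*(t - 5)*(t - 2)*(t + 4)*(t^2 - 4*t - 5) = t*(t - 5)*(t - 2)*(t + 1)*(t + 4)*(t - 5)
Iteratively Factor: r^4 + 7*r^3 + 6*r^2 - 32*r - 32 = (r - 2)*(r^3 + 9*r^2 + 24*r + 16) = (r - 2)*(r + 4)*(r^2 + 5*r + 4) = (r - 2)*(r + 1)*(r + 4)*(r + 4)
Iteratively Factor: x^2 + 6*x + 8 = (x + 2)*(x + 4)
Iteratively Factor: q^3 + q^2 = (q + 1)*(q^2) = q*(q + 1)*(q)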